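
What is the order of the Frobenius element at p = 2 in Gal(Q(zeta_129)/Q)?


The Frobenius at p in Gal(Q(zeta_n)/Q) = (Z/nZ)* is the class of p, so its order is ord_129(2), the smallest k >= 1 with 2^k = 1 mod 129.
n = 129 = 3 * 43, phi(129) = 84; the order divides phi(n).
Divisors of 84: 1, 2, 3, 4, 6, 7, 12, 14, 21, 28, 42, 84
Repeated squaring mod 129: 2^1 = 2, 2^2 = 4, 2^4 = 16, 2^8 = 127, 2^16 = 4, 2^32 = 16, 2^64 = 127
Test divisors in increasing order:
  k=1: 2^1 = 2 mod 129
  k=2: 2^2 = 4 mod 129
  k=3: 2^3 = 4 * 2 = 8 mod 129
  k=4: 2^4 = 16 mod 129
  k=6: 2^6 = 16 * 4 = 64 mod 129
  k=7: 2^7 = 16 * 4 * 2 = 128 mod 129
  k=12: 2^12 = 127 * 16 = 97 mod 129
  k=14: 2^14 = 127 * 16 * 4 = 1 mod 129  <- first divisor giving 1
Order = 14

14


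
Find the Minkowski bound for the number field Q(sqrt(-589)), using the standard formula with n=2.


d = -589, d mod 4 = 3, so disc(K) = 4d = -2356; |disc(K)| = 2356
Imaginary quadratic field, so n = 2, s = r2 = 1, r1 = 0
M = (n!/n^n) * (4/pi)^s * sqrt(|disc(K)|) = (2!/2^2) * (4/pi)^1 * sqrt(2356)
= 0.5 * 1.273240 * 48.538644
= 30.9007

30.9007


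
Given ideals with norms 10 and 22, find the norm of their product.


N(IJ) = N(I) * N(J)
= 10 * 22
= 220

220


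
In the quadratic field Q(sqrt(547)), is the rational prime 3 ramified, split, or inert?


K = Q(sqrt(547)). Since d mod 4 = 3, disc(K) = 2188.
Check p | disc: 2188 mod 3 = 1.
p does not divide disc. Compute Legendre symbol (d/p):
1^((3-1)/2) mod 3 = 1
(d/p) = 1, so p splits: (p) = P*P' with e=1, f=1, g=2.
Therefore p is split.

split


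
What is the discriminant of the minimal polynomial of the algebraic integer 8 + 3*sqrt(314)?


The element 8 + 3*sqrt(314) has minimal polynomial:
x^2 - 16*x - 2762
Discriminant = (-16)^2 - 4*(-2762)
= 256 + 11048
= 11304

11304


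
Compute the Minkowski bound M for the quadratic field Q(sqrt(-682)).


d = -682, d mod 4 = 2, so disc(K) = 4d = -2728; |disc(K)| = 2728
Imaginary quadratic field, so n = 2, s = r2 = 1, r1 = 0
M = (n!/n^n) * (4/pi)^s * sqrt(|disc(K)|) = (2!/2^2) * (4/pi)^1 * sqrt(2728)
= 0.5 * 1.273240 * 52.230259
= 33.2508

33.2508


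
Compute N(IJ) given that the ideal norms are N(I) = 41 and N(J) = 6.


N(IJ) = N(I) * N(J)
= 41 * 6
= 246

246


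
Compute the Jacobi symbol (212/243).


Compute (212/243) via quadratic reciprocity:
  pull out 2: (2/243) = -1  (since 243 mod 8 = 3)
  pull out 2: (2/243) = -1  (since 243 mod 8 = 3)
  reciprocity: (53/243) -> +(243/53)
  reduce: (31/53)
  reciprocity: (31/53) -> +(53/31)
  reduce: (22/31)
  pull out 2: (2/31) = +1  (since 31 mod 8 = 7)
  reciprocity: (11/31) -> -(31/11)
  reduce: (9/11)
  reciprocity: (9/11) -> +(11/9)
  reduce: (2/9)
  pull out 2: (2/9) = +1  (since 9 mod 8 = 1)
  (1/9) = 1
Product of signs = -1

-1


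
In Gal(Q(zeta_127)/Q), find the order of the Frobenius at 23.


The Frobenius at p in Gal(Q(zeta_n)/Q) = (Z/nZ)* is the class of p, so its order is ord_127(23), the smallest k >= 1 with 23^k = 1 mod 127.
n = 127 = 127, phi(127) = 126; the order divides phi(n).
Divisors of 126: 1, 2, 3, 6, 7, 9, 14, 18, 21, 42, 63, 126
Repeated squaring mod 127: 23^1 = 23, 23^2 = 21, 23^4 = 60, 23^8 = 44, 23^16 = 31, 23^32 = 72, 23^64 = 104
Test divisors in increasing order:
  k=1: 23^1 = 23 mod 127
  k=2: 23^2 = 21 mod 127
  k=3: 23^3 = 21 * 23 = 102 mod 127
  k=6: 23^6 = 60 * 21 = 117 mod 127
  k=7: 23^7 = 60 * 21 * 23 = 24 mod 127
  k=9: 23^9 = 44 * 23 = 123 mod 127
  k=14: 23^14 = 44 * 60 * 21 = 68 mod 127
  k=18: 23^18 = 31 * 21 = 16 mod 127
  k=21: 23^21 = 31 * 60 * 23 = 108 mod 127
  k=42: 23^42 = 72 * 44 * 21 = 107 mod 127
  k=63: 23^63 = 72 * 31 * 44 * 60 * 21 * 23 = 126 mod 127
  k=126: 23^126 = 104 * 72 * 31 * 44 * 60 * 21 = 1 mod 127  <- first divisor giving 1
Order = 126

126


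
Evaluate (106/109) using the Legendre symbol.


p = 109 is prime, so compute (106/109) with the reciprocity algorithm (Jacobi-symbol steps: pull out 2s via (2/n), flip via reciprocity, reduce):
  pull out 2: (2/109) = -1  (since 109 mod 8 = 5)
  reciprocity: (53/109) -> +(109/53)
  reduce: (3/53)
  reciprocity: (3/53) -> +(53/3)
  reduce: (2/3)
  pull out 2: (2/3) = -1  (since 3 mod 8 = 3)
  (1/3) = 1
Product of signs = 1
(106/109) = 1

1


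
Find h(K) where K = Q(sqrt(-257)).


K = Q(sqrt(-257)). d mod 4 = 3, so D = disc(K) = 4d = -1028
h(K) equals the number of primitive reduced positive-definite forms (a, b, c) = a*x^2 + b*x*y + c*y^2 with b^2 - 4ac = D,
where reduced means |b| <= a <= c, with b >= 0 whenever |b| = a or a = c, and primitive means gcd(a, b, c) = 1.
Reduced forces 3a^2 <= |D| = 1028, so 1 <= a <= 18; b must have the parity of D, and c = (b^2 - D)/(4a) must be an integer >= a.
Enumerate a = 1..18, b in [-a, a]:
  a=1: (1, 0, 257)  [1]
  a=2: (2, 2, 129)  [1]
  a=3: (3, -2, 86), (3, 2, 86)  [2]
  a=4..5: none
  a=6: (6, -2, 43), (6, 2, 43)  [2]
  a=7: (7, -6, 38), (7, 6, 38)  [2]
  a=8: none
  a=9: (9, -4, 29), (9, 4, 29)  [2]
  a=10..12: none
  a=13: (13, -8, 21), (13, 8, 21)  [2]
  a=14: (14, -6, 19), (14, 6, 19)  [2]
  a=15..16: none
  a=17: (17, -14, 18), (17, 14, 18)  [2]
  a=18: none
Total reduced forms: 1 + 1 + 2 + 2 + 2 + 2 + 2 + 2 + 2 = 16
h = 16

16


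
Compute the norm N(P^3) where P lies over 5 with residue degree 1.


N(P^a) = p^(a*f)
= 5^(3*1)
= 5^3
= 125

125


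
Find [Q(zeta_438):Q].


The degree equals Euler's totient phi(438).
438 = 2 * 3 * 73
phi(438) = 144

144


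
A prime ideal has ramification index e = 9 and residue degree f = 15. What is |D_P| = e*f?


|D_P| = e * f
= 9 * 15
= 135

135


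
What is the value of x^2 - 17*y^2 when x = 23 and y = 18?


x^2 - d*y^2
= 23^2 - 17*18^2
= 529 - 5508
= -4979

-4979


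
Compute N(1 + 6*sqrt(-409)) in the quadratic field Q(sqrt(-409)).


N(a + b*sqrt(d)) = a^2 - d*b^2
= (1)^2 - (-409)*(6)^2
= 1 + 14724
= 14725

14725


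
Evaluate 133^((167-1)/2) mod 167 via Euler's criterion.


p = 167 is prime and the exponent is (p-1)/2 = 83, so by Euler's criterion 133^83 = (133/167) = +1 or -1 mod 167.
Compute by square-and-multiply:
  83 = 64 + 16 + 2 + 1 (binary 1010011)
  Repeated squaring mod 167: 133^1 = 133, 133^2 = 154, 133^4 = 2, 133^8 = 4, 133^16 = 16, 133^32 = 89, 133^64 = 72
  133^83 = 133^64 * 133^16 * 133^2 * 133^1 = 72 * 16 * 154 * 133 mod 167
    72 * 16 = 1152 = 150 mod 167
    150 * 154 = 23100 = 54 mod 167
    54 * 133 = 7182 = 1 mod 167
  133^83 = 1 mod 167
Result 1: 133 is a quadratic residue mod 167.
133^83 mod 167 = 1

1


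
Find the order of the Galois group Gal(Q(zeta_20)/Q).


|Gal(Q(zeta_20)/Q)| = phi(20)
= 8

8


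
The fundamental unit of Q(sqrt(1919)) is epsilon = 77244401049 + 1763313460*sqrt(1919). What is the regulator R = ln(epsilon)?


epsilon = 77244401049 + 1763313460*sqrt(1919)
= 1.5449e+11
R = ln(1.5449e+11)
= 25.7634

25.7634


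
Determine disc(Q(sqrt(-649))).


For K = Q(sqrt(d)) with d squarefree: disc(K) = d if d = 1 mod 4, and disc(K) = 4d if d = 2 or 3 mod 4.
Here d = -649, and d mod 4 = 3.
d = 3 mod 4, not 1 (O_K = Z[sqrt(d)]), so disc(K) = 4d = 4 * (-649) = -2596

-2596


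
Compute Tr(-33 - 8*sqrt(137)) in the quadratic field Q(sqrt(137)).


Tr(a + b*sqrt(d)) = (a + b*sqrt(d)) + (a - b*sqrt(d)) = 2a
= 2 * (-33)
= -66

-66


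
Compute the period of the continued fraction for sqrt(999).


Run the CF algorithm for sqrt(999).
a_0 = floor(sqrt(999)) = 31; set m_0=0, q_0=1.
Recurrence: m' = q*a - m,  q' = (d - m'^2)/q,  a' = floor((a_0 + m')/q').
  step 1: m=31, q=38, a=1
  step 2: m=7, q=25, a=1
  step 3: m=18, q=27, a=1
  step 4: m=9, q=34, a=1
  step 5: m=25, q=11, a=5
  step 6: m=30, q=9, a=6
  step 7: m=24, q=47, a=1
  step 8: m=23, q=10, a=5
  step 9: m=27, q=27, a=2
  step 10: m=27, q=10, a=5
  step 11: m=23, q=47, a=1
  step 12: m=24, q=9, a=6
  step 13: m=30, q=11, a=5
  step 14: m=25, q=34, a=1
  step 15: m=9, q=27, a=1
  step 16: m=18, q=25, a=1
  step 17: m=7, q=38, a=1
  step 18: m=31, q=1, a=62
a_18 = 2*a_0 = 62, so the period closes here.
sqrt(999) = [31; 1, 1, 1, 1, 5, 6, 1, 5, 2, 5, 1, 6, 5, 1, 1, 1, 1, 62]
Period length = 18

18


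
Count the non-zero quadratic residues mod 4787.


For prime p, the number of non-zero quadratic residues is (p-1)/2.
= (4787-1)/2
= 2393

2393


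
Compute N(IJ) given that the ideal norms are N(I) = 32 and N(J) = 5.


N(IJ) = N(I) * N(J)
= 32 * 5
= 160

160


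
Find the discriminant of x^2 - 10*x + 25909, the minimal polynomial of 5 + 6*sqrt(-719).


The element 5 + 6*sqrt(-719) has minimal polynomial:
x^2 - 10*x + 25909
Discriminant = (-10)^2 - 4*(25909)
= 100 - 103636
= -103536

-103536


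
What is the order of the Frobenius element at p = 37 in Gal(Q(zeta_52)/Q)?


The Frobenius at p in Gal(Q(zeta_n)/Q) = (Z/nZ)* is the class of p, so its order is ord_52(37), the smallest k >= 1 with 37^k = 1 mod 52.
n = 52 = 2^2 * 13, phi(52) = 24; the order divides phi(n).
Divisors of 24: 1, 2, 3, 4, 6, 8, 12, 24
Repeated squaring mod 52: 37^1 = 37, 37^2 = 17, 37^4 = 29, 37^8 = 9, 37^16 = 29
Test divisors in increasing order:
  k=1: 37^1 = 37 mod 52
  k=2: 37^2 = 17 mod 52
  k=3: 37^3 = 17 * 37 = 5 mod 52
  k=4: 37^4 = 29 mod 52
  k=6: 37^6 = 29 * 17 = 25 mod 52
  k=8: 37^8 = 9 mod 52
  k=12: 37^12 = 9 * 29 = 1 mod 52  <- first divisor giving 1
Order = 12

12


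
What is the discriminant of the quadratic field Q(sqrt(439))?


For K = Q(sqrt(d)) with d squarefree: disc(K) = d if d = 1 mod 4, and disc(K) = 4d if d = 2 or 3 mod 4.
Here d = 439, and d mod 4 = 3.
d = 3 mod 4, not 1 (O_K = Z[sqrt(d)]), so disc(K) = 4d = 4 * (439) = 1756

1756


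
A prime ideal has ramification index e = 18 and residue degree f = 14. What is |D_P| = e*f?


|D_P| = e * f
= 18 * 14
= 252

252


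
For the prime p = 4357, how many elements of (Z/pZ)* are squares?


For prime p, the number of non-zero quadratic residues is (p-1)/2.
= (4357-1)/2
= 2178

2178


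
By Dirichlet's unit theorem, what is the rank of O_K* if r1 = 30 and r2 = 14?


By Dirichlet's unit theorem:
rank = r1 + r2 - 1
= 30 + 14 - 1
= 43

43


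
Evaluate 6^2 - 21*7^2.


x^2 - d*y^2
= 6^2 - 21*7^2
= 36 - 1029
= -993

-993


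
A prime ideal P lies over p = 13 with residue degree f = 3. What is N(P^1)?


N(P^a) = p^(a*f)
= 13^(1*3)
= 13^3
= 2197

2197


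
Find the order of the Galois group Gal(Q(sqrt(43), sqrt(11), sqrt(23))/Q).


The 3 square roots of distinct primes are multiplicatively independent over Q,
so [K:Q] = 2^3 and Gal(K/Q) is isomorphic to (Z/2Z)^3.
|Gal| = 2^3 = 8

8


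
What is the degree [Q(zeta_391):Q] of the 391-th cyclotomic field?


The degree equals Euler's totient phi(391).
391 = 17 * 23
phi(391) = 352

352


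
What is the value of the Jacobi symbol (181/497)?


Compute (181/497) via quadratic reciprocity:
  reciprocity: (181/497) -> +(497/181)
  reduce: (135/181)
  reciprocity: (135/181) -> +(181/135)
  reduce: (46/135)
  pull out 2: (2/135) = +1  (since 135 mod 8 = 7)
  reciprocity: (23/135) -> -(135/23)
  reduce: (20/23)
  pull out 2: (2/23) = +1  (since 23 mod 8 = 7)
  pull out 2: (2/23) = +1  (since 23 mod 8 = 7)
  reciprocity: (5/23) -> +(23/5)
  reduce: (3/5)
  reciprocity: (3/5) -> +(5/3)
  reduce: (2/3)
  pull out 2: (2/3) = -1  (since 3 mod 8 = 3)
  (1/3) = 1
Product of signs = 1

1


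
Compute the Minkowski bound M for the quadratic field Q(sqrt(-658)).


d = -658, d mod 4 = 2, so disc(K) = 4d = -2632; |disc(K)| = 2632
Imaginary quadratic field, so n = 2, s = r2 = 1, r1 = 0
M = (n!/n^n) * (4/pi)^s * sqrt(|disc(K)|) = (2!/2^2) * (4/pi)^1 * sqrt(2632)
= 0.5 * 1.273240 * 51.303021
= 32.6605

32.6605


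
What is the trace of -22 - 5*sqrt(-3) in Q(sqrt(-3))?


Tr(a + b*sqrt(d)) = (a + b*sqrt(d)) + (a - b*sqrt(d)) = 2a
= 2 * (-22)
= -44

-44


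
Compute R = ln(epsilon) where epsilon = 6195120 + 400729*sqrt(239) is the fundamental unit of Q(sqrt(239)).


epsilon = 6195120 + 400729*sqrt(239)
= 1.2390e+07
R = ln(1.2390e+07)
= 16.3324

16.3324


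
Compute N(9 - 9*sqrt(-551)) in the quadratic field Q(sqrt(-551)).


N(a + b*sqrt(d)) = a^2 - d*b^2
= (9)^2 - (-551)*(-9)^2
= 81 + 44631
= 44712

44712


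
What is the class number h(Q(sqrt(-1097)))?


K = Q(sqrt(-1097)). d mod 4 = 3, so D = disc(K) = 4d = -4388
h(K) equals the number of primitive reduced positive-definite forms (a, b, c) = a*x^2 + b*x*y + c*y^2 with b^2 - 4ac = D,
where reduced means |b| <= a <= c, with b >= 0 whenever |b| = a or a = c, and primitive means gcd(a, b, c) = 1.
Reduced forces 3a^2 <= |D| = 4388, so 1 <= a <= 38; b must have the parity of D, and c = (b^2 - D)/(4a) must be an integer >= a.
Enumerate a = 1..38, b in [-a, a]:
  a=1: (1, 0, 1097)  [1]
  a=2: (2, 2, 549)  [1]
  a=3: (3, -2, 366), (3, 2, 366)  [2]
  a=4..5: none
  a=6: (6, -2, 183), (6, 2, 183)  [2]
  a=7: (7, -6, 158), (7, 6, 158)  [2]
  a=8: none
  a=9: (9, -2, 122), (9, 2, 122)  [2]
  a=10: none
  a=11: (11, -10, 102), (11, 10, 102)  [2]
  a=12..13: none
  a=14: (14, -6, 79), (14, 6, 79)  [2]
  a=15..16: none
  a=17: (17, -10, 66), (17, 10, 66)  [2]
  a=18: (18, -2, 61), (18, 2, 61)  [2]
  a=19: (19, -18, 62), (19, 18, 62)  [2]
  a=20: none
  a=21: (21, -20, 57), (21, -8, 53), (21, 8, 53), (21, 20, 57)  [4]
  a=22: (22, -10, 51), (22, 10, 51)  [2]
  a=23..26: none
  a=27: (27, -16, 43), (27, 16, 43)  [2]
  a=28: none
  a=29: (29, -22, 42), (29, 22, 42)  [2]
  a=30: none
  a=31: (31, -18, 38), (31, 18, 38)  [2]
  a=32: none
  a=33: (33, -32, 41), (33, -10, 34), (33, 10, 34), (33, 32, 41)  [4]
  a=34..38: none
Total reduced forms: 1 + 1 + 2 + 2 + 2 + 2 + 2 + 2 + 2 + 2 + 2 + 4 + 2 + 2 + 2 + 2 + 4 = 36
h = 36

36


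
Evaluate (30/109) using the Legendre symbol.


p = 109 is prime, so compute (30/109) with the reciprocity algorithm (Jacobi-symbol steps: pull out 2s via (2/n), flip via reciprocity, reduce):
  pull out 2: (2/109) = -1  (since 109 mod 8 = 5)
  reciprocity: (15/109) -> +(109/15)
  reduce: (4/15)
  pull out 2: (2/15) = +1  (since 15 mod 8 = 7)
  pull out 2: (2/15) = +1  (since 15 mod 8 = 7)
  (1/15) = 1
Product of signs = -1
(30/109) = -1

-1


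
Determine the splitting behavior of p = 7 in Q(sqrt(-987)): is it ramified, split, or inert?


K = Q(sqrt(-987)). Since d mod 4 = 1, disc(K) = -987.
Check p | disc: -987 mod 7 = 0.
p divides disc, so p ramifies: (p) = P^2 with e=2, f=1, g=1.
Therefore p is ramified.

ramified


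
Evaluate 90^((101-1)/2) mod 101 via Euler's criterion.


p = 101 is prime and the exponent is (p-1)/2 = 50, so by Euler's criterion 90^50 = (90/101) = +1 or -1 mod 101.
Compute by square-and-multiply:
  50 = 32 + 16 + 2 (binary 110010)
  Repeated squaring mod 101: 90^1 = 90, 90^2 = 20, 90^4 = 97, 90^8 = 16, 90^16 = 54, 90^32 = 88
  90^50 = 90^32 * 90^16 * 90^2 = 88 * 54 * 20 mod 101
    88 * 54 = 4752 = 5 mod 101
    5 * 20 = 100 = 100 mod 101
  90^50 = 100 mod 101
Result 100 = p - 1 = -1 mod 101: 90 is a quadratic non-residue mod 101. As a residue in [0, p-1] the value is 100.
90^50 mod 101 = 100

100


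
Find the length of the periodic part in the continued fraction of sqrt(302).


Run the CF algorithm for sqrt(302).
a_0 = floor(sqrt(302)) = 17; set m_0=0, q_0=1.
Recurrence: m' = q*a - m,  q' = (d - m'^2)/q,  a' = floor((a_0 + m')/q').
  step 1: m=17, q=13, a=2
  step 2: m=9, q=17, a=1
  step 3: m=8, q=14, a=1
  step 4: m=6, q=19, a=1
  step 5: m=13, q=7, a=4
  step 6: m=15, q=11, a=2
  step 7: m=7, q=23, a=1
  step 8: m=16, q=2, a=16
  step 9: m=16, q=23, a=1
  step 10: m=7, q=11, a=2
  step 11: m=15, q=7, a=4
  step 12: m=13, q=19, a=1
  step 13: m=6, q=14, a=1
  step 14: m=8, q=17, a=1
  step 15: m=9, q=13, a=2
  step 16: m=17, q=1, a=34
a_16 = 2*a_0 = 34, so the period closes here.
sqrt(302) = [17; 2, 1, 1, 1, 4, 2, 1, 16, 1, 2, 4, 1, 1, 1, 2, 34]
Period length = 16

16


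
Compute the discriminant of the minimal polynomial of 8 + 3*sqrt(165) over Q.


The element 8 + 3*sqrt(165) has minimal polynomial:
x^2 - 16*x - 1421
Discriminant = (-16)^2 - 4*(-1421)
= 256 + 5684
= 5940

5940


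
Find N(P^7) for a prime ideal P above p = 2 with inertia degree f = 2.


N(P^a) = p^(a*f)
= 2^(7*2)
= 2^14
= 16384

16384


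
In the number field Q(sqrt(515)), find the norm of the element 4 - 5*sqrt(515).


N(a + b*sqrt(d)) = a^2 - d*b^2
= (4)^2 - (515)*(-5)^2
= 16 - 12875
= -12859

-12859


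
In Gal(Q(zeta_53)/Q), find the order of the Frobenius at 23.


The Frobenius at p in Gal(Q(zeta_n)/Q) = (Z/nZ)* is the class of p, so its order is ord_53(23), the smallest k >= 1 with 23^k = 1 mod 53.
n = 53 = 53, phi(53) = 52; the order divides phi(n).
Divisors of 52: 1, 2, 4, 13, 26, 52
Repeated squaring mod 53: 23^1 = 23, 23^2 = 52, 23^4 = 1, 23^8 = 1, 23^16 = 1, 23^32 = 1
Test divisors in increasing order:
  k=1: 23^1 = 23 mod 53
  k=2: 23^2 = 52 mod 53
  k=4: 23^4 = 1 mod 53  <- first divisor giving 1
Order = 4

4


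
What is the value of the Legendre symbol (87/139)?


p = 139 is prime, so compute (87/139) with the reciprocity algorithm (Jacobi-symbol steps: pull out 2s via (2/n), flip via reciprocity, reduce):
  reciprocity: (87/139) -> -(139/87)
  reduce: (52/87)
  pull out 2: (2/87) = +1  (since 87 mod 8 = 7)
  pull out 2: (2/87) = +1  (since 87 mod 8 = 7)
  reciprocity: (13/87) -> +(87/13)
  reduce: (9/13)
  reciprocity: (9/13) -> +(13/9)
  reduce: (4/9)
  pull out 2: (2/9) = +1  (since 9 mod 8 = 1)
  pull out 2: (2/9) = +1  (since 9 mod 8 = 1)
  (1/9) = 1
Product of signs = -1
(87/139) = -1

-1


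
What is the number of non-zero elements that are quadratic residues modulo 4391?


For prime p, the number of non-zero quadratic residues is (p-1)/2.
= (4391-1)/2
= 2195

2195


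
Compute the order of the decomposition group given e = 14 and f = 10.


|D_P| = e * f
= 14 * 10
= 140

140


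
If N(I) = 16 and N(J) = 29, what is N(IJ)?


N(IJ) = N(I) * N(J)
= 16 * 29
= 464

464


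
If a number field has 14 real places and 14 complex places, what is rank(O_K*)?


By Dirichlet's unit theorem:
rank = r1 + r2 - 1
= 14 + 14 - 1
= 27

27


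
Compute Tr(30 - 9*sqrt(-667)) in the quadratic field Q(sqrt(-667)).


Tr(a + b*sqrt(d)) = (a + b*sqrt(d)) + (a - b*sqrt(d)) = 2a
= 2 * (30)
= 60

60


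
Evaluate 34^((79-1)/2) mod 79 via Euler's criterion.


p = 79 is prime and the exponent is (p-1)/2 = 39, so by Euler's criterion 34^39 = (34/79) = +1 or -1 mod 79.
Compute by square-and-multiply:
  39 = 32 + 4 + 2 + 1 (binary 100111)
  Repeated squaring mod 79: 34^1 = 34, 34^2 = 50, 34^4 = 51, 34^8 = 73, 34^16 = 36, 34^32 = 32
  34^39 = 34^32 * 34^4 * 34^2 * 34^1 = 32 * 51 * 50 * 34 mod 79
    32 * 51 = 1632 = 52 mod 79
    52 * 50 = 2600 = 72 mod 79
    72 * 34 = 2448 = 78 mod 79
  34^39 = 78 mod 79
Result 78 = p - 1 = -1 mod 79: 34 is a quadratic non-residue mod 79. As a residue in [0, p-1] the value is 78.
34^39 mod 79 = 78

78


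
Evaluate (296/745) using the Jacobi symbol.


Compute (296/745) via quadratic reciprocity:
  pull out 2: (2/745) = +1  (since 745 mod 8 = 1)
  pull out 2: (2/745) = +1  (since 745 mod 8 = 1)
  pull out 2: (2/745) = +1  (since 745 mod 8 = 1)
  reciprocity: (37/745) -> +(745/37)
  reduce: (5/37)
  reciprocity: (5/37) -> +(37/5)
  reduce: (2/5)
  pull out 2: (2/5) = -1  (since 5 mod 8 = 5)
  (1/5) = 1
Product of signs = -1

-1


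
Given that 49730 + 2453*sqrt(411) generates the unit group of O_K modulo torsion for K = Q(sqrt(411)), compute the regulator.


epsilon = 49730 + 2453*sqrt(411)
= 99460.0000
R = ln(99460.0000)
= 11.5075

11.5075


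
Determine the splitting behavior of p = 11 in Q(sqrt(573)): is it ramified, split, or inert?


K = Q(sqrt(573)). Since d mod 4 = 1, disc(K) = 573.
Check p | disc: 573 mod 11 = 1.
p does not divide disc. Compute Legendre symbol (d/p):
1^((11-1)/2) mod 11 = 1
(d/p) = 1, so p splits: (p) = P*P' with e=1, f=1, g=2.
Therefore p is split.

split


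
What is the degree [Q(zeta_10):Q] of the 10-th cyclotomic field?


The degree equals Euler's totient phi(10).
10 = 2 * 5
phi(10) = 4

4


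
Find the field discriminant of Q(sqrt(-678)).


For K = Q(sqrt(d)) with d squarefree: disc(K) = d if d = 1 mod 4, and disc(K) = 4d if d = 2 or 3 mod 4.
Here d = -678, and d mod 4 = 2.
d = 2 mod 4, not 1 (O_K = Z[sqrt(d)]), so disc(K) = 4d = 4 * (-678) = -2712

-2712


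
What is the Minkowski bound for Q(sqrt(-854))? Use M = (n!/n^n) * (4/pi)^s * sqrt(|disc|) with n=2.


d = -854, d mod 4 = 2, so disc(K) = 4d = -3416; |disc(K)| = 3416
Imaginary quadratic field, so n = 2, s = r2 = 1, r1 = 0
M = (n!/n^n) * (4/pi)^s * sqrt(|disc(K)|) = (2!/2^2) * (4/pi)^1 * sqrt(3416)
= 0.5 * 1.273240 * 58.446557
= 37.2082

37.2082


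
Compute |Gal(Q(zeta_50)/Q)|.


|Gal(Q(zeta_50)/Q)| = phi(50)
= 20

20


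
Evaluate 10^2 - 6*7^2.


x^2 - d*y^2
= 10^2 - 6*7^2
= 100 - 294
= -194

-194


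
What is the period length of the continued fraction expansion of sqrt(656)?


Run the CF algorithm for sqrt(656).
a_0 = floor(sqrt(656)) = 25; set m_0=0, q_0=1.
Recurrence: m' = q*a - m,  q' = (d - m'^2)/q,  a' = floor((a_0 + m')/q').
  step 1: m=25, q=31, a=1
  step 2: m=6, q=20, a=1
  step 3: m=14, q=23, a=1
  step 4: m=9, q=25, a=1
  step 5: m=16, q=16, a=2
  step 6: m=16, q=25, a=1
  step 7: m=9, q=23, a=1
  step 8: m=14, q=20, a=1
  step 9: m=6, q=31, a=1
  step 10: m=25, q=1, a=50
a_10 = 2*a_0 = 50, so the period closes here.
sqrt(656) = [25; 1, 1, 1, 1, 2, 1, 1, 1, 1, 50]
Period length = 10

10


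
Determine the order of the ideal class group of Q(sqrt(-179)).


K = Q(sqrt(-179)). d mod 4 = 1, so D = disc(K) = d = -179
h(K) equals the number of primitive reduced positive-definite forms (a, b, c) = a*x^2 + b*x*y + c*y^2 with b^2 - 4ac = D,
where reduced means |b| <= a <= c, with b >= 0 whenever |b| = a or a = c, and primitive means gcd(a, b, c) = 1.
Reduced forces 3a^2 <= |D| = 179, so 1 <= a <= 7; b must have the parity of D, and c = (b^2 - D)/(4a) must be an integer >= a.
Enumerate a = 1..7, b in [-a, a]:
  a=1: (1, 1, 45)  [1]
  a=2: none
  a=3: (3, -1, 15), (3, 1, 15)  [2]
  a=4: none
  a=5: (5, -1, 9), (5, 1, 9)  [2]
  a=6..7: none
Total reduced forms: 1 + 2 + 2 = 5
h = 5

5


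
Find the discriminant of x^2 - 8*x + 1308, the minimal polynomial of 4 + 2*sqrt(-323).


The element 4 + 2*sqrt(-323) has minimal polynomial:
x^2 - 8*x + 1308
Discriminant = (-8)^2 - 4*(1308)
= 64 - 5232
= -5168

-5168


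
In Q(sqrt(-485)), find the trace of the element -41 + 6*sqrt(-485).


Tr(a + b*sqrt(d)) = (a + b*sqrt(d)) + (a - b*sqrt(d)) = 2a
= 2 * (-41)
= -82

-82


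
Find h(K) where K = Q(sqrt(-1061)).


K = Q(sqrt(-1061)). d mod 4 = 3, so D = disc(K) = 4d = -4244
h(K) equals the number of primitive reduced positive-definite forms (a, b, c) = a*x^2 + b*x*y + c*y^2 with b^2 - 4ac = D,
where reduced means |b| <= a <= c, with b >= 0 whenever |b| = a or a = c, and primitive means gcd(a, b, c) = 1.
Reduced forces 3a^2 <= |D| = 4244, so 1 <= a <= 37; b must have the parity of D, and c = (b^2 - D)/(4a) must be an integer >= a.
Enumerate a = 1..37, b in [-a, a]:
  a=1: (1, 0, 1061)  [1]
  a=2: (2, 2, 531)  [1]
  a=3: (3, -2, 354), (3, 2, 354)  [2]
  a=4: none
  a=5: (5, -4, 213), (5, 4, 213)  [2]
  a=6: (6, -2, 177), (6, 2, 177)  [2]
  a=7..8: none
  a=9: (9, -2, 118), (9, 2, 118)  [2]
  a=10: (10, -6, 107), (10, 6, 107)  [2]
  a=11..14: none
  a=15: (15, -14, 74), (15, -4, 71), (15, 4, 71), (15, 14, 74)  [4]
  a=16..17: none
  a=18: (18, -2, 59), (18, 2, 59)  [2]
  a=19..24: none
  a=25: (25, -16, 45), (25, 16, 45)  [2]
  a=26: none
  a=27: (27, -20, 43), (27, 20, 43)  [2]
  a=28..29: none
  a=30: (30, -26, 41), (30, -14, 37), (30, 14, 37), (30, 26, 41)  [4]
  a=31..37: none
Total reduced forms: 1 + 1 + 2 + 2 + 2 + 2 + 2 + 4 + 2 + 2 + 2 + 4 = 26
h = 26

26


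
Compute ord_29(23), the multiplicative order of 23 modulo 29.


We want ord_29(23), the smallest k >= 1 with 23^k = 1 mod 29.
n = 29 = 29, phi(29) = 28; the order divides phi(n).
Divisors of 28: 1, 2, 4, 7, 14, 28
Repeated squaring mod 29: 23^1 = 23, 23^2 = 7, 23^4 = 20, 23^8 = 23, 23^16 = 7
Test divisors in increasing order:
  k=1: 23^1 = 23 mod 29
  k=2: 23^2 = 7 mod 29
  k=4: 23^4 = 20 mod 29
  k=7: 23^7 = 20 * 7 * 23 = 1 mod 29  <- first divisor giving 1
Order = 7

7


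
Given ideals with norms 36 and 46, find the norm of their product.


N(IJ) = N(I) * N(J)
= 36 * 46
= 1656

1656


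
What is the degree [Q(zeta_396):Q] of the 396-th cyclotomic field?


The degree equals Euler's totient phi(396).
396 = 2^2 * 3^2 * 11
phi(396) = 120

120


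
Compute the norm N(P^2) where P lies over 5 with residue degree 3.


N(P^a) = p^(a*f)
= 5^(2*3)
= 5^6
= 15625

15625


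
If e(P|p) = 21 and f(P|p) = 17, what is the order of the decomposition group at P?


|D_P| = e * f
= 21 * 17
= 357

357


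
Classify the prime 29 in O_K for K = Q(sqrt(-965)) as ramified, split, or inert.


K = Q(sqrt(-965)). Since d mod 4 = 3, disc(K) = -3860.
Check p | disc: -3860 mod 29 = 26.
p does not divide disc. Compute Legendre symbol (d/p):
21^((29-1)/2) mod 29 = -1
(d/p) = -1, so p is inert: (p) stays prime with e=1, f=2, g=1.
Therefore p is inert.

inert


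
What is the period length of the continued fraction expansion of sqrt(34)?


Run the CF algorithm for sqrt(34).
a_0 = floor(sqrt(34)) = 5; set m_0=0, q_0=1.
Recurrence: m' = q*a - m,  q' = (d - m'^2)/q,  a' = floor((a_0 + m')/q').
  step 1: m=5, q=9, a=1
  step 2: m=4, q=2, a=4
  step 3: m=4, q=9, a=1
  step 4: m=5, q=1, a=10
a_4 = 2*a_0 = 10, so the period closes here.
sqrt(34) = [5; 1, 4, 1, 10]
Period length = 4

4


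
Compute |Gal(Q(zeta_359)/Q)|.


|Gal(Q(zeta_359)/Q)| = phi(359)
= 358

358


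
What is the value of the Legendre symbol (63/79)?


p = 79 is prime, so compute (63/79) with the reciprocity algorithm (Jacobi-symbol steps: pull out 2s via (2/n), flip via reciprocity, reduce):
  reciprocity: (63/79) -> -(79/63)
  reduce: (16/63)
  pull out 2: (2/63) = +1  (since 63 mod 8 = 7)
  pull out 2: (2/63) = +1  (since 63 mod 8 = 7)
  pull out 2: (2/63) = +1  (since 63 mod 8 = 7)
  pull out 2: (2/63) = +1  (since 63 mod 8 = 7)
  (1/63) = 1
Product of signs = -1
(63/79) = -1

-1


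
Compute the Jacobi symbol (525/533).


Compute (525/533) via quadratic reciprocity:
  reciprocity: (525/533) -> +(533/525)
  reduce: (8/525)
  pull out 2: (2/525) = -1  (since 525 mod 8 = 5)
  pull out 2: (2/525) = -1  (since 525 mod 8 = 5)
  pull out 2: (2/525) = -1  (since 525 mod 8 = 5)
  (1/525) = 1
Product of signs = -1

-1


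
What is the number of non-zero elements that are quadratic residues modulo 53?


For prime p, the number of non-zero quadratic residues is (p-1)/2.
= (53-1)/2
= 26

26


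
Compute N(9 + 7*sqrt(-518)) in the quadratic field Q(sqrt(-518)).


N(a + b*sqrt(d)) = a^2 - d*b^2
= (9)^2 - (-518)*(7)^2
= 81 + 25382
= 25463

25463


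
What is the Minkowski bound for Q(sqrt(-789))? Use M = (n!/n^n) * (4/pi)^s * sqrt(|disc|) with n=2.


d = -789, d mod 4 = 3, so disc(K) = 4d = -3156; |disc(K)| = 3156
Imaginary quadratic field, so n = 2, s = r2 = 1, r1 = 0
M = (n!/n^n) * (4/pi)^s * sqrt(|disc(K)|) = (2!/2^2) * (4/pi)^1 * sqrt(3156)
= 0.5 * 1.273240 * 56.178288
= 35.7642

35.7642


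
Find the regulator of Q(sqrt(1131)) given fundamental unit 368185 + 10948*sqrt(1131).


epsilon = 368185 + 10948*sqrt(1131)
= 736370.0000
R = ln(736370.0000)
= 13.5095

13.5095


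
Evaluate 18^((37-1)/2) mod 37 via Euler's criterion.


p = 37 is prime and the exponent is (p-1)/2 = 18, so by Euler's criterion 18^18 = (18/37) = +1 or -1 mod 37.
Compute by square-and-multiply:
  18 = 16 + 2 (binary 10010)
  Repeated squaring mod 37: 18^1 = 18, 18^2 = 28, 18^4 = 7, 18^8 = 12, 18^16 = 33
  18^18 = 18^16 * 18^2 = 33 * 28 mod 37
    33 * 28 = 924 = 36 mod 37
  18^18 = 36 mod 37
Result 36 = p - 1 = -1 mod 37: 18 is a quadratic non-residue mod 37. As a residue in [0, p-1] the value is 36.
18^18 mod 37 = 36

36


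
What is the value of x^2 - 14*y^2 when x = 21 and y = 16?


x^2 - d*y^2
= 21^2 - 14*16^2
= 441 - 3584
= -3143

-3143


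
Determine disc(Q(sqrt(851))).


For K = Q(sqrt(d)) with d squarefree: disc(K) = d if d = 1 mod 4, and disc(K) = 4d if d = 2 or 3 mod 4.
Here d = 851, and d mod 4 = 3.
d = 3 mod 4, not 1 (O_K = Z[sqrt(d)]), so disc(K) = 4d = 4 * (851) = 3404

3404


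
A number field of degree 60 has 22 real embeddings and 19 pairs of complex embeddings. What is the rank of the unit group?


By Dirichlet's unit theorem:
rank = r1 + r2 - 1
= 22 + 19 - 1
= 40

40


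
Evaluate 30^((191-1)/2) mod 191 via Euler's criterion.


p = 191 is prime and the exponent is (p-1)/2 = 95, so by Euler's criterion 30^95 = (30/191) = +1 or -1 mod 191.
Compute by square-and-multiply:
  95 = 64 + 16 + 8 + 4 + 2 + 1 (binary 1011111)
  Repeated squaring mod 191: 30^1 = 30, 30^2 = 136, 30^4 = 160, 30^8 = 6, 30^16 = 36, 30^32 = 150, 30^64 = 153
  30^95 = 30^64 * 30^16 * 30^8 * 30^4 * 30^2 * 30^1 = 153 * 36 * 6 * 160 * 136 * 30 mod 191
    153 * 36 = 5508 = 160 mod 191
    160 * 6 = 960 = 5 mod 191
    5 * 160 = 800 = 36 mod 191
    36 * 136 = 4896 = 121 mod 191
    121 * 30 = 3630 = 1 mod 191
  30^95 = 1 mod 191
Result 1: 30 is a quadratic residue mod 191.
30^95 mod 191 = 1

1


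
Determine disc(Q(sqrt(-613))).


For K = Q(sqrt(d)) with d squarefree: disc(K) = d if d = 1 mod 4, and disc(K) = 4d if d = 2 or 3 mod 4.
Here d = -613, and d mod 4 = 3.
d = 3 mod 4, not 1 (O_K = Z[sqrt(d)]), so disc(K) = 4d = 4 * (-613) = -2452

-2452


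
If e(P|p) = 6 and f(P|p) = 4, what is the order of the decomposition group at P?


|D_P| = e * f
= 6 * 4
= 24

24


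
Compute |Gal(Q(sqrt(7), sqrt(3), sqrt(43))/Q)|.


The 3 square roots of distinct primes are multiplicatively independent over Q,
so [K:Q] = 2^3 and Gal(K/Q) is isomorphic to (Z/2Z)^3.
|Gal| = 2^3 = 8

8


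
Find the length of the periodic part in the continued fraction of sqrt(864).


Run the CF algorithm for sqrt(864).
a_0 = floor(sqrt(864)) = 29; set m_0=0, q_0=1.
Recurrence: m' = q*a - m,  q' = (d - m'^2)/q,  a' = floor((a_0 + m')/q').
  step 1: m=29, q=23, a=2
  step 2: m=17, q=25, a=1
  step 3: m=8, q=32, a=1
  step 4: m=24, q=9, a=5
  step 5: m=21, q=47, a=1
  step 6: m=26, q=4, a=13
  step 7: m=26, q=47, a=1
  step 8: m=21, q=9, a=5
  step 9: m=24, q=32, a=1
  step 10: m=8, q=25, a=1
  step 11: m=17, q=23, a=2
  step 12: m=29, q=1, a=58
a_12 = 2*a_0 = 58, so the period closes here.
sqrt(864) = [29; 2, 1, 1, 5, 1, 13, 1, 5, 1, 1, 2, 58]
Period length = 12

12


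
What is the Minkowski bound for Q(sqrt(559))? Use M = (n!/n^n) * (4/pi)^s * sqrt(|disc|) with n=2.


d = 559, d mod 4 = 3, so disc(K) = 4d = 2236; |disc(K)| = 2236
Real quadratic field, so n = 2, s = r2 = 0, r1 = 2
M = (n!/n^n) * (4/pi)^s * sqrt(|disc(K)|) = (2!/2^2) * (4/pi)^0 * sqrt(2236)
= 0.5 * 1.000000 * 47.286362
= 23.6432

23.6432


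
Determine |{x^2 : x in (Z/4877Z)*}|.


For prime p, the number of non-zero quadratic residues is (p-1)/2.
= (4877-1)/2
= 2438

2438


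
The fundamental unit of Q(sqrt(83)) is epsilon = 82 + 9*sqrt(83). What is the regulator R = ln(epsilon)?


epsilon = 82 + 9*sqrt(83)
= 163.9939
R = ln(163.9939)
= 5.0998

5.0998


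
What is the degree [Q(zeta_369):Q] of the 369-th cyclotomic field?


The degree equals Euler's totient phi(369).
369 = 3^2 * 41
phi(369) = 240

240


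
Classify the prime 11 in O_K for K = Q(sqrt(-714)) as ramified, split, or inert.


K = Q(sqrt(-714)). Since d mod 4 = 2, disc(K) = -2856.
Check p | disc: -2856 mod 11 = 4.
p does not divide disc. Compute Legendre symbol (d/p):
1^((11-1)/2) mod 11 = 1
(d/p) = 1, so p splits: (p) = P*P' with e=1, f=1, g=2.
Therefore p is split.

split


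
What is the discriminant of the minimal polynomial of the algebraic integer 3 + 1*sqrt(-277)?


The element 3 + 1*sqrt(-277) has minimal polynomial:
x^2 - 6*x + 286
Discriminant = (-6)^2 - 4*(286)
= 36 - 1144
= -1108

-1108


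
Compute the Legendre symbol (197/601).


p = 601 is prime, so compute (197/601) with the reciprocity algorithm (Jacobi-symbol steps: pull out 2s via (2/n), flip via reciprocity, reduce):
  reciprocity: (197/601) -> +(601/197)
  reduce: (10/197)
  pull out 2: (2/197) = -1  (since 197 mod 8 = 5)
  reciprocity: (5/197) -> +(197/5)
  reduce: (2/5)
  pull out 2: (2/5) = -1  (since 5 mod 8 = 5)
  (1/5) = 1
Product of signs = 1
(197/601) = 1

1


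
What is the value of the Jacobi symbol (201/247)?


Compute (201/247) via quadratic reciprocity:
  reciprocity: (201/247) -> +(247/201)
  reduce: (46/201)
  pull out 2: (2/201) = +1  (since 201 mod 8 = 1)
  reciprocity: (23/201) -> +(201/23)
  reduce: (17/23)
  reciprocity: (17/23) -> +(23/17)
  reduce: (6/17)
  pull out 2: (2/17) = +1  (since 17 mod 8 = 1)
  reciprocity: (3/17) -> +(17/3)
  reduce: (2/3)
  pull out 2: (2/3) = -1  (since 3 mod 8 = 3)
  (1/3) = 1
Product of signs = -1

-1


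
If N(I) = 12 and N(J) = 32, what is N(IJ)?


N(IJ) = N(I) * N(J)
= 12 * 32
= 384

384


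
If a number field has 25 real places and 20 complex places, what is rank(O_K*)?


By Dirichlet's unit theorem:
rank = r1 + r2 - 1
= 25 + 20 - 1
= 44

44


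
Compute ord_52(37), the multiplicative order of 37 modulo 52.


We want ord_52(37), the smallest k >= 1 with 37^k = 1 mod 52.
n = 52 = 2^2 * 13, phi(52) = 24; the order divides phi(n).
Divisors of 24: 1, 2, 3, 4, 6, 8, 12, 24
Repeated squaring mod 52: 37^1 = 37, 37^2 = 17, 37^4 = 29, 37^8 = 9, 37^16 = 29
Test divisors in increasing order:
  k=1: 37^1 = 37 mod 52
  k=2: 37^2 = 17 mod 52
  k=3: 37^3 = 17 * 37 = 5 mod 52
  k=4: 37^4 = 29 mod 52
  k=6: 37^6 = 29 * 17 = 25 mod 52
  k=8: 37^8 = 9 mod 52
  k=12: 37^12 = 9 * 29 = 1 mod 52  <- first divisor giving 1
Order = 12

12


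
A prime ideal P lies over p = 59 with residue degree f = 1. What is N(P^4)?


N(P^a) = p^(a*f)
= 59^(4*1)
= 59^4
= 12117361

12117361


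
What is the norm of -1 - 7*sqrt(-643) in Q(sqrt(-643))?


N(a + b*sqrt(d)) = a^2 - d*b^2
= (-1)^2 - (-643)*(-7)^2
= 1 + 31507
= 31508

31508


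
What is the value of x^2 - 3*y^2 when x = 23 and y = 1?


x^2 - d*y^2
= 23^2 - 3*1^2
= 529 - 3
= 526

526


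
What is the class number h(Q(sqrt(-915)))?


K = Q(sqrt(-915)). d mod 4 = 1, so D = disc(K) = d = -915
h(K) equals the number of primitive reduced positive-definite forms (a, b, c) = a*x^2 + b*x*y + c*y^2 with b^2 - 4ac = D,
where reduced means |b| <= a <= c, with b >= 0 whenever |b| = a or a = c, and primitive means gcd(a, b, c) = 1.
Reduced forces 3a^2 <= |D| = 915, so 1 <= a <= 17; b must have the parity of D, and c = (b^2 - D)/(4a) must be an integer >= a.
Enumerate a = 1..17, b in [-a, a]:
  a=1: (1, 1, 229)  [1]
  a=2: none
  a=3: (3, 3, 77)  [1]
  a=4: none
  a=5: (5, 5, 47)  [1]
  a=6: none
  a=7: (7, -3, 33), (7, 3, 33)  [2]
  a=8..10: none
  a=11: (11, -3, 21), (11, 3, 21)  [2]
  a=12..14: none
  a=15: (15, 15, 19)  [1]
  a=16..17: none
Total reduced forms: 1 + 1 + 1 + 2 + 2 + 1 = 8
h = 8

8


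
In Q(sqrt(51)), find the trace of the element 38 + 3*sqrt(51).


Tr(a + b*sqrt(d)) = (a + b*sqrt(d)) + (a - b*sqrt(d)) = 2a
= 2 * (38)
= 76

76


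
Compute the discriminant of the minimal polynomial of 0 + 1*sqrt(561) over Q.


The element 0 + 1*sqrt(561) has minimal polynomial:
x^2 + 0*x - 561
Discriminant = (0)^2 - 4*(-561)
= 0 + 2244
= 2244

2244


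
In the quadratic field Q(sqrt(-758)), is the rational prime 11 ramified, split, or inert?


K = Q(sqrt(-758)). Since d mod 4 = 2, disc(K) = -3032.
Check p | disc: -3032 mod 11 = 4.
p does not divide disc. Compute Legendre symbol (d/p):
1^((11-1)/2) mod 11 = 1
(d/p) = 1, so p splits: (p) = P*P' with e=1, f=1, g=2.
Therefore p is split.

split


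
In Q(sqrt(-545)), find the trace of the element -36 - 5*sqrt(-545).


Tr(a + b*sqrt(d)) = (a + b*sqrt(d)) + (a - b*sqrt(d)) = 2a
= 2 * (-36)
= -72

-72


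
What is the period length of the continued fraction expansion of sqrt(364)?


Run the CF algorithm for sqrt(364).
a_0 = floor(sqrt(364)) = 19; set m_0=0, q_0=1.
Recurrence: m' = q*a - m,  q' = (d - m'^2)/q,  a' = floor((a_0 + m')/q').
  step 1: m=19, q=3, a=12
  step 2: m=17, q=25, a=1
  step 3: m=8, q=12, a=2
  step 4: m=16, q=9, a=3
  step 5: m=11, q=27, a=1
  step 6: m=16, q=4, a=8
  step 7: m=16, q=27, a=1
  step 8: m=11, q=9, a=3
  step 9: m=16, q=12, a=2
  step 10: m=8, q=25, a=1
  step 11: m=17, q=3, a=12
  step 12: m=19, q=1, a=38
a_12 = 2*a_0 = 38, so the period closes here.
sqrt(364) = [19; 12, 1, 2, 3, 1, 8, 1, 3, 2, 1, 12, 38]
Period length = 12

12


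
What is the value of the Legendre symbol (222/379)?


p = 379 is prime, so compute (222/379) with the reciprocity algorithm (Jacobi-symbol steps: pull out 2s via (2/n), flip via reciprocity, reduce):
  pull out 2: (2/379) = -1  (since 379 mod 8 = 3)
  reciprocity: (111/379) -> -(379/111)
  reduce: (46/111)
  pull out 2: (2/111) = +1  (since 111 mod 8 = 7)
  reciprocity: (23/111) -> -(111/23)
  reduce: (19/23)
  reciprocity: (19/23) -> -(23/19)
  reduce: (4/19)
  pull out 2: (2/19) = -1  (since 19 mod 8 = 3)
  pull out 2: (2/19) = -1  (since 19 mod 8 = 3)
  (1/19) = 1
Product of signs = 1
(222/379) = 1

1


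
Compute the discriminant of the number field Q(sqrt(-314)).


For K = Q(sqrt(d)) with d squarefree: disc(K) = d if d = 1 mod 4, and disc(K) = 4d if d = 2 or 3 mod 4.
Here d = -314, and d mod 4 = 2.
d = 2 mod 4, not 1 (O_K = Z[sqrt(d)]), so disc(K) = 4d = 4 * (-314) = -1256

-1256


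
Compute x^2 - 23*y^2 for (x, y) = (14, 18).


x^2 - d*y^2
= 14^2 - 23*18^2
= 196 - 7452
= -7256

-7256


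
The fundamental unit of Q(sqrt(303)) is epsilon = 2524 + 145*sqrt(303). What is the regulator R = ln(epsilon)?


epsilon = 2524 + 145*sqrt(303)
= 5047.9998
R = ln(5047.9998)
= 8.5267

8.5267


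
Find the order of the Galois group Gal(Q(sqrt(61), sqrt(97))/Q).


The 2 square roots of distinct primes are multiplicatively independent over Q,
so [K:Q] = 2^2 and Gal(K/Q) is isomorphic to (Z/2Z)^2.
|Gal| = 2^2 = 4

4


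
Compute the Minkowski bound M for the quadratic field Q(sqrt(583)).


d = 583, d mod 4 = 3, so disc(K) = 4d = 2332; |disc(K)| = 2332
Real quadratic field, so n = 2, s = r2 = 0, r1 = 2
M = (n!/n^n) * (4/pi)^s * sqrt(|disc(K)|) = (2!/2^2) * (4/pi)^0 * sqrt(2332)
= 0.5 * 1.000000 * 48.290786
= 24.1454

24.1454


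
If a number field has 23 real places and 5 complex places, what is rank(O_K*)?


By Dirichlet's unit theorem:
rank = r1 + r2 - 1
= 23 + 5 - 1
= 27

27


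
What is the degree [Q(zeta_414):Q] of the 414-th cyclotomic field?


The degree equals Euler's totient phi(414).
414 = 2 * 3^2 * 23
phi(414) = 132

132


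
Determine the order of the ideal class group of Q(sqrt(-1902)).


K = Q(sqrt(-1902)). d mod 4 = 2, so D = disc(K) = 4d = -7608
h(K) equals the number of primitive reduced positive-definite forms (a, b, c) = a*x^2 + b*x*y + c*y^2 with b^2 - 4ac = D,
where reduced means |b| <= a <= c, with b >= 0 whenever |b| = a or a = c, and primitive means gcd(a, b, c) = 1.
Reduced forces 3a^2 <= |D| = 7608, so 1 <= a <= 50; b must have the parity of D, and c = (b^2 - D)/(4a) must be an integer >= a.
Enumerate a = 1..50, b in [-a, a]:
  a=1: (1, 0, 1902)  [1]
  a=2: (2, 0, 951)  [1]
  a=3: (3, 0, 634)  [1]
  a=4..5: none
  a=6: (6, 0, 317)  [1]
  a=7: (7, -6, 273), (7, 6, 273)  [2]
  a=8..10: none
  a=11: (11, -2, 173), (11, 2, 173)  [2]
  a=12: none
  a=13: (13, -6, 147), (13, 6, 147)  [2]
  a=14: (14, -8, 137), (14, 8, 137)  [2]
  a=15..16: none
  a=17: (17, -12, 114), (17, 12, 114)  [2]
  a=18: none
  a=19: (19, -12, 102), (19, 12, 102)  [2]
  a=20: none
  a=21: (21, -6, 91), (21, 6, 91)  [2]
  a=22: (22, -20, 91), (22, 20, 91)  [2]
  a=23..25: none
  a=26: (26, -20, 77), (26, 20, 77)  [2]
  a=27..30: none
  a=31: (31, -24, 66), (31, 24, 66)  [2]
  a=32: none
  a=33: (33, -24, 62), (33, 24, 62)  [2]
  a=34: (34, -12, 57), (34, 12, 57)  [2]
  a=35..37: none
  a=38: (38, -12, 51), (38, 12, 51)  [2]
  a=39: (39, -6, 49), (39, 6, 49)  [2]
  a=40: none
  a=41: (41, -10, 47), (41, 10, 47)  [2]
  a=42: (42, -36, 53), (42, 36, 53)  [2]
  a=43..50: none
Total reduced forms: 1 + 1 + 1 + 1 + 2 + 2 + 2 + 2 + 2 + 2 + 2 + 2 + 2 + 2 + 2 + 2 + 2 + 2 + 2 + 2 = 36
h = 36

36
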